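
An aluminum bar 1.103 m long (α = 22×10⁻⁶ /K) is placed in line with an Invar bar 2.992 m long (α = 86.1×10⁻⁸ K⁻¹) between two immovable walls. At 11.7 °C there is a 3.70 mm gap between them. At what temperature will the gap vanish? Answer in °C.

T = 150 °C

α₁L₁ = 2.4266×10⁻⁵ m/K, α₂L₂ = 2.576112×10⁻⁶ m/K → total 2.6842112×10⁻⁵ m/K
ΔT = g/(α₁L₁+α₂L₂) = 3.70×10⁻³ / 2.6842112×10⁻⁵ = 137.84 K
T = 11.7 + 137.84 = 149.54 °C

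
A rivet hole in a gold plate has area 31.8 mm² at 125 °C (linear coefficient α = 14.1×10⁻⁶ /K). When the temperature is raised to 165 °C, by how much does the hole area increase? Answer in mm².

Area coefficient ≈ 2α; |ΔT| = 40 K
ΔA = 2αA₀ΔT = 2(14.1×10⁻⁶)(31.8)(40) = 0.0359 mm²

ΔA = 0.0359 mm²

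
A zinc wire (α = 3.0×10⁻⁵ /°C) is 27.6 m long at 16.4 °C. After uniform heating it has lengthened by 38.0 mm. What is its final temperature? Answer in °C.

ΔL = αL₀ΔT ⇒ ΔT = ΔL / (αL₀)
ΔT = 38.0×10⁻³ m / (3.0×10⁻⁵ × 27.6 m) = 45.894 K
T = 16.4 + 45.894 = 62.294 °C

T = 62.3 °C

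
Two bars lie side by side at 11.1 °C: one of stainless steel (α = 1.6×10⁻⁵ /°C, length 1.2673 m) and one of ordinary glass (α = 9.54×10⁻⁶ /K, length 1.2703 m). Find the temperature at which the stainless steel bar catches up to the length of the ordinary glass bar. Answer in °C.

Equal length when α₁L₁ΔT − α₂L₂ΔT = L₂ − L₁ = 3.00×10⁻³ m
α₁L₁ = 2.02768×10⁻⁵, α₂L₂ = 1.2118662×10⁻⁵ → Δ(αL) = 8.158138×10⁻⁶ m/K
ΔT = 3.00×10⁻³ / 8.158138×10⁻⁶ = 367.731 K, so T = 11.1 + 367.731 = 378.831 °C

T = 378.8 °C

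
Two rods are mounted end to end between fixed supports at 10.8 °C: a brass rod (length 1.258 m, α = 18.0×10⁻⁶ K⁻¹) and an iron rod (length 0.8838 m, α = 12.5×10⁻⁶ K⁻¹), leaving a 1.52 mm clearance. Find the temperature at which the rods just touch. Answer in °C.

Gap closes when ΔL₁ + ΔL₂ = 1.52 mm = 1.52×10⁻³ m
(α₁L₁ + α₂L₂)ΔT = g
α₁L₁ + α₂L₂ = 18.0×10⁻⁶×1.258 + 12.5×10⁻⁶×0.8838 = 3.36915×10⁻⁵ m/K
ΔT = 1.52×10⁻³ / 3.36915×10⁻⁵ = 45.115 K
T = 10.8 + 45.115 = 55.915 °C

T = 55.9 °C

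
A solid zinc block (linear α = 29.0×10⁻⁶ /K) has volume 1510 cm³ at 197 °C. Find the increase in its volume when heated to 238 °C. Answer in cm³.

ΔV = 5.39 cm³

Isotropic solid: β ≈ 3α = 8.7×10⁻⁵ /K; ΔT = 41 K
ΔV = 3αV₀ΔT = 3(29.0×10⁻⁶)(1510)(41) = 5.39 cm³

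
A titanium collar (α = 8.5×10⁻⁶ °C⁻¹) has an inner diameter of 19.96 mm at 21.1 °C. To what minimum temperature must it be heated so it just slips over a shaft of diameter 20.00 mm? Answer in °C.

T = 257 °C

Required Δd = 20.00 − 19.96 = 0.04 mm
Δd = αd₀ΔT ⇒ ΔT = Δd/(αd₀) = 0.04 / (8.5×10⁻⁶ × 19.96) = 235.77 K
T_min = 21.1 + 235.77 = 256.87 °C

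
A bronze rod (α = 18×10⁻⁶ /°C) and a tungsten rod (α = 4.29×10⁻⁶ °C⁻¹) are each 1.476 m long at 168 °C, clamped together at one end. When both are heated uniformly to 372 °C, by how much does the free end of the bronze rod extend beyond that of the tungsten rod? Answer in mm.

4.13 mm

ΔT = 204 K
bronze: ΔL = 18×10⁻⁶ × 1.476 m × 204 = 5.4199×10⁻³ m = 5.4199 mm
tungsten: ΔL = 4.29×10⁻⁶ × 1.476 m × 204 = 1.2917×10⁻³ m = 1.2917 mm
difference = 5.4199 − 1.2917 = 4.1282 mm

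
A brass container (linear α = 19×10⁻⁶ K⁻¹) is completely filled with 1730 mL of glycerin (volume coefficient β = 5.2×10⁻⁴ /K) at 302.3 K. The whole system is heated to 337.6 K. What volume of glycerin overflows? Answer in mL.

28.3 mL

The container also expands: β_container ≈ 3α = 5.7×10⁻⁵ /K
Net overflow = V₀(β_liq − 3α_cont)ΔT
β − 3α = 5.20×10⁻⁴ − 5.7×10⁻⁵ = 4.63×10⁻⁴ /K; ΔT = 35.3 K
ΔV = 1730 × 4.63×10⁻⁴ × 35.3 = 28.3 mL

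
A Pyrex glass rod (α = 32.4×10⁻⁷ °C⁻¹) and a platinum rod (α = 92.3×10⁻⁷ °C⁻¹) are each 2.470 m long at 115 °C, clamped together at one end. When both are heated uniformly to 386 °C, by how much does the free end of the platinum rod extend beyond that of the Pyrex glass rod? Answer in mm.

ΔT = 271 K
Pyrex glass: ΔL = 32.4×10⁻⁷ × 2.470 m × 271 = 2.1688×10⁻³ m = 2.1688 mm
platinum: ΔL = 92.3×10⁻⁷ × 2.470 m × 271 = 6.1783×10⁻³ m = 6.1783 mm
difference = 6.1783 − 2.1688 = 4.0095 mm

4.01 mm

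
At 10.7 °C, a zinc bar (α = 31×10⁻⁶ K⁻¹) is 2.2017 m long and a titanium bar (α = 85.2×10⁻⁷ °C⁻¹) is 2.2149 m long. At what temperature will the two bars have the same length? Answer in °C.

T = 278.0 °C

Equal length when α₁L₁ΔT − α₂L₂ΔT = L₂ − L₁ = 1.32×10⁻² m
α₁L₁ = 6.82527×10⁻⁵, α₂L₂ = 1.8870948×10⁻⁵ → Δ(αL) = 4.9381752×10⁻⁵ m/K
ΔT = 1.32×10⁻² / 4.9381752×10⁻⁵ = 267.305 K, so T = 10.7 + 267.305 = 278.005 °C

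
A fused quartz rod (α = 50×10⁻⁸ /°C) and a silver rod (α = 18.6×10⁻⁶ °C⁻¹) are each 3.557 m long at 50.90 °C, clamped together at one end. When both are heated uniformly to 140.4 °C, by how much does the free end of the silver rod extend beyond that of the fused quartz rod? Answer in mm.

5.76 mm

ΔT = 89.50 K
fused quartz: ΔL = 50×10⁻⁸ × 3.557 m × 89.50 = 1.5918×10⁻⁴ m = 0.15918 mm
silver: ΔL = 18.6×10⁻⁶ × 3.557 m × 89.50 = 5.9213×10⁻³ m = 5.9213 mm
difference = 5.9213 − 0.15918 = 5.76212 mm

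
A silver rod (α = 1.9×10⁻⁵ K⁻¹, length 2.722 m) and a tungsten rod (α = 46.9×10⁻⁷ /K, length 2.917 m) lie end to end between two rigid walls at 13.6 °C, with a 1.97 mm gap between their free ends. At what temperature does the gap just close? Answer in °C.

Gap closes when ΔL₁ + ΔL₂ = 1.97 mm = 1.97×10⁻³ m
(α₁L₁ + α₂L₂)ΔT = g
α₁L₁ + α₂L₂ = 1.9×10⁻⁵×2.722 + 46.9×10⁻⁷×2.917 = 6.539873×10⁻⁵ m/K
ΔT = 1.97×10⁻³ / 6.539873×10⁻⁵ = 30.123 K
T = 13.6 + 30.123 = 43.723 °C

T = 43.7 °C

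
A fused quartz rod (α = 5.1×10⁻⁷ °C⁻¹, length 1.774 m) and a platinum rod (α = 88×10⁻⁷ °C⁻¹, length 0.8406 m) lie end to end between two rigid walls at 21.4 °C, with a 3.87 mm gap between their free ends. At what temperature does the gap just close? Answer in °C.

α₁L₁ = 9.0474×10⁻⁷ m/K, α₂L₂ = 7.39728×10⁻⁶ m/K → total 8.30202×10⁻⁶ m/K
ΔT = g/(α₁L₁+α₂L₂) = 3.87×10⁻³ / 8.30202×10⁻⁶ = 466.15 K
T = 21.4 + 466.15 = 487.55 °C

T = 488 °C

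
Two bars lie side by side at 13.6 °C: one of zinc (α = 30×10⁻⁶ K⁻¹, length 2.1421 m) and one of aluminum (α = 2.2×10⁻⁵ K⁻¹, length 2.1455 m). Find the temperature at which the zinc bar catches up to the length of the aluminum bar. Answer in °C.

Equal length when α₁L₁ΔT − α₂L₂ΔT = L₂ − L₁ = 3.40×10⁻³ m
α₁L₁ = 6.4263×10⁻⁵, α₂L₂ = 4.7201×10⁻⁵ → Δ(αL) = 1.7062×10⁻⁵ m/K
ΔT = 3.40×10⁻³ / 1.7062×10⁻⁵ = 199.273 K, so T = 13.6 + 199.273 = 212.873 °C

T = 212.9 °C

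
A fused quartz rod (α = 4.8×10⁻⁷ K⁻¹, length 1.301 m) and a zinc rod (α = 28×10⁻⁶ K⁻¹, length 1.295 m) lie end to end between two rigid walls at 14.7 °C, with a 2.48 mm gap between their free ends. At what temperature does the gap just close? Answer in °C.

Gap closes when ΔL₁ + ΔL₂ = 2.48 mm = 2.48×10⁻³ m
(α₁L₁ + α₂L₂)ΔT = g
α₁L₁ + α₂L₂ = 4.8×10⁻⁷×1.301 + 28×10⁻⁶×1.295 = 3.688448×10⁻⁵ m/K
ΔT = 2.48×10⁻³ / 3.688448×10⁻⁵ = 67.237 K
T = 14.7 + 67.237 = 81.937 °C

T = 81.9 °C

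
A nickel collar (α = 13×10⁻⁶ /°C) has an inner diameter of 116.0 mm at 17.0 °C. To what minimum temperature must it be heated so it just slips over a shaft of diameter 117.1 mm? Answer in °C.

T = 746 °C

Required Δd = 117.1 − 116.0 = 1.1 mm
Δd = αd₀ΔT ⇒ ΔT = Δd/(αd₀) = 1.1 / (13×10⁻⁶ × 116.0) = 729.44 K
T_min = 17.0 + 729.44 = 746.44 °C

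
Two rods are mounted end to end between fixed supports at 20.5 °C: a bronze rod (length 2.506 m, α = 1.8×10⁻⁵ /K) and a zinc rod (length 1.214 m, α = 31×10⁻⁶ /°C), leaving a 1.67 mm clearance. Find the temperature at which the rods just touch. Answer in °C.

T = 40.7 °C

Gap closes when ΔL₁ + ΔL₂ = 1.67 mm = 1.67×10⁻³ m
(α₁L₁ + α₂L₂)ΔT = g
α₁L₁ + α₂L₂ = 1.8×10⁻⁵×2.506 + 31×10⁻⁶×1.214 = 8.2742×10⁻⁵ m/K
ΔT = 1.67×10⁻³ / 8.2742×10⁻⁵ = 20.183 K
T = 20.5 + 20.183 = 40.683 °C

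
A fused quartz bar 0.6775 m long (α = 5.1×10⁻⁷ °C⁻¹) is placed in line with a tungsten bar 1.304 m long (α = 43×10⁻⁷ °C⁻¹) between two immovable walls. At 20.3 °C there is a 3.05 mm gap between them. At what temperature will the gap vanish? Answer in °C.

T = 533 °C

α₁L₁ = 3.45525×10⁻⁷ m/K, α₂L₂ = 5.6072×10⁻⁶ m/K → total 5.952725×10⁻⁶ m/K
ΔT = g/(α₁L₁+α₂L₂) = 3.05×10⁻³ / 5.952725×10⁻⁶ = 512.37 K
T = 20.3 + 512.37 = 532.67 °C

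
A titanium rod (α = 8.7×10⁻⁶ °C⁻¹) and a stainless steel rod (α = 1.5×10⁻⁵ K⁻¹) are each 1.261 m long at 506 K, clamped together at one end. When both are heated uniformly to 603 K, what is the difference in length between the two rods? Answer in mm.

0.771 mm

ΔT = 97 K
titanium: ΔL = 8.7×10⁻⁶ × 1.261 m × 97 = 1.0642×10⁻³ m = 1.0642 mm
stainless steel: ΔL = 1.5×10⁻⁵ × 1.261 m × 97 = 1.8348×10⁻³ m = 1.8348 mm
difference = 1.8348 − 1.0642 = 0.7706 mm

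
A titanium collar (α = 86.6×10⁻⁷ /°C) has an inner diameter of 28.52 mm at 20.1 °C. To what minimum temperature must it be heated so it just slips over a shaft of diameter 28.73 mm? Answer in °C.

Required Δd = 28.73 − 28.52 = 0.21 mm
Δd = αd₀ΔT ⇒ ΔT = Δd/(αd₀) = 0.21 / (86.6×10⁻⁷ × 28.52) = 850.26 K
T_min = 20.1 + 850.26 = 870.36 °C

T = 870 °C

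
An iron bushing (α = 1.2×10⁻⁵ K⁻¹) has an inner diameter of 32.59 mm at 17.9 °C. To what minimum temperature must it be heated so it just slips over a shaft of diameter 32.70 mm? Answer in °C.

Required Δd = 32.70 − 32.59 = 0.11 mm
Δd = αd₀ΔT ⇒ ΔT = Δd/(αd₀) = 0.11 / (1.2×10⁻⁵ × 32.59) = 281.27 K
T_min = 17.9 + 281.27 = 299.17 °C

T = 299 °C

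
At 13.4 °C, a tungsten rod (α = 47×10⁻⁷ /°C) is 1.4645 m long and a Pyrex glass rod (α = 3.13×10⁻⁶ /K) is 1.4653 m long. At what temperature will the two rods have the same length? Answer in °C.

L₁(1 + α₁ΔT) = L₂(1 + α₂ΔT) ⇒ ΔT = (L₂ − L₁)/(α₁L₁ − α₂L₂)
L₂ − L₁ = 1.4653 − 1.4645 = 8.00×10⁻⁴ m
α₁L₁ − α₂L₂ = 47×10⁻⁷×1.4645 − 3.13×10⁻⁶×1.4653 = 2.296761×10⁻⁶ m/K
ΔT = 8.00×10⁻⁴ / 2.296761×10⁻⁶ = 348.317 K
T = 13.4 + 348.317 = 361.717 °C

T = 361.7 °C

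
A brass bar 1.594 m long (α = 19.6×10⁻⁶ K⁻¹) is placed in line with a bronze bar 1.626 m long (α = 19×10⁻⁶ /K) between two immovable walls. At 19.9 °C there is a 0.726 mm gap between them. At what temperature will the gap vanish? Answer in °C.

Gap closes when ΔL₁ + ΔL₂ = 0.726 mm = 7.26×10⁻⁴ m
(α₁L₁ + α₂L₂)ΔT = g
α₁L₁ + α₂L₂ = 19.6×10⁻⁶×1.594 + 19×10⁻⁶×1.626 = 6.21364×10⁻⁵ m/K
ΔT = 7.26×10⁻⁴ / 6.21364×10⁻⁵ = 11.684 K
T = 19.9 + 11.684 = 31.584 °C

T = 31.6 °C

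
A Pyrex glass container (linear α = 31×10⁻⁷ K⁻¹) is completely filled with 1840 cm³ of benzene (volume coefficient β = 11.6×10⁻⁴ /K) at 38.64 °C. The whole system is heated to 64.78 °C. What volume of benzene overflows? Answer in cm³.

The container also expands: β_container ≈ 3α = 9.3×10⁻⁶ /K
Net overflow = V₀(β_liq − 3α_cont)ΔT
β − 3α = 1.16×10⁻³ − 9.3×10⁻⁶ = 1.1507×10⁻³ /K; ΔT = 26.14 K
ΔV = 1840 × 1.1507×10⁻³ × 26.14 = 55.3 cm³

55.3 cm³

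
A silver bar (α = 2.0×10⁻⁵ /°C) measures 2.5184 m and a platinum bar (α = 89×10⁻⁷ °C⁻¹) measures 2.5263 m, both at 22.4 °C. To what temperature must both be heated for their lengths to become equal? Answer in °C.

T = 305.7 °C

L₁(1 + α₁ΔT) = L₂(1 + α₂ΔT) ⇒ ΔT = (L₂ − L₁)/(α₁L₁ − α₂L₂)
L₂ − L₁ = 2.5263 − 2.5184 = 7.90×10⁻³ m
α₁L₁ − α₂L₂ = 2.0×10⁻⁵×2.5184 − 89×10⁻⁷×2.5263 = 2.788393×10⁻⁵ m/K
ΔT = 7.90×10⁻³ / 2.788393×10⁻⁵ = 283.317 K
T = 22.4 + 283.317 = 305.717 °C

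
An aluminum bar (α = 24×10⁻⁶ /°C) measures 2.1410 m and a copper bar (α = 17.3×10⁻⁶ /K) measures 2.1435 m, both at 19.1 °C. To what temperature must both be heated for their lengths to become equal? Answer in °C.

T = 193.9 °C

Equal length when α₁L₁ΔT − α₂L₂ΔT = L₂ − L₁ = 2.50×10⁻³ m
α₁L₁ = 5.1384×10⁻⁵, α₂L₂ = 3.708255×10⁻⁵ → Δ(αL) = 1.430145×10⁻⁵ m/K
ΔT = 2.50×10⁻³ / 1.430145×10⁻⁵ = 174.807 K, so T = 19.1 + 174.807 = 193.907 °C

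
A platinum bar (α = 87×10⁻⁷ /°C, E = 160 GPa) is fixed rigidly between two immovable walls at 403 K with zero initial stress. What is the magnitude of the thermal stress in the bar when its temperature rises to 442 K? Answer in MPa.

σ = 54.3 MPa

Fully constrained: the free strain ε = αΔT is blocked, so σ = Eε = EαΔT.
|ΔT| = 39 K
σ = 160×10⁹ × 87×10⁻⁷ × 39 = 5.43×10⁷ Pa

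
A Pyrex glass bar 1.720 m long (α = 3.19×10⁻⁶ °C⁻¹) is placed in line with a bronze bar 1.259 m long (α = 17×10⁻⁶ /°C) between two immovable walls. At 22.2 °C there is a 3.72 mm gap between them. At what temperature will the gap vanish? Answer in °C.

α₁L₁ = 5.4868×10⁻⁶ m/K, α₂L₂ = 2.1403×10⁻⁵ m/K → total 2.68898×10⁻⁵ m/K
ΔT = g/(α₁L₁+α₂L₂) = 3.72×10⁻³ / 2.68898×10⁻⁵ = 138.34 K
T = 22.2 + 138.34 = 160.54 °C

T = 161 °C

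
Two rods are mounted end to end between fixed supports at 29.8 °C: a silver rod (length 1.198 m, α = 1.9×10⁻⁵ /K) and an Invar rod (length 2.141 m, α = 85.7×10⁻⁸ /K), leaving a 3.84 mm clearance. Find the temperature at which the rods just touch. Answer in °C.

T = 186 °C

Gap closes when ΔL₁ + ΔL₂ = 3.84 mm = 3.84×10⁻³ m
(α₁L₁ + α₂L₂)ΔT = g
α₁L₁ + α₂L₂ = 1.9×10⁻⁵×1.198 + 85.7×10⁻⁸×2.141 = 2.4596837×10⁻⁵ m/K
ΔT = 3.84×10⁻³ / 2.4596837×10⁻⁵ = 156.12 K
T = 29.8 + 156.12 = 185.92 °C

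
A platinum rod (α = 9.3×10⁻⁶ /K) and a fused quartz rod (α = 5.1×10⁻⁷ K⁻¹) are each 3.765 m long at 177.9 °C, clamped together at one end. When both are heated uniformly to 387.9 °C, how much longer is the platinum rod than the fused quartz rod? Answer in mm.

ΔT = 210.0 K
platinum: ΔL = 9.3×10⁻⁶ × 3.765 m × 210.0 = 7.3530×10⁻³ m = 7.3530 mm
fused quartz: ΔL = 5.1×10⁻⁷ × 3.765 m × 210.0 = 4.0323×10⁻⁴ m = 0.40323 mm
difference = 7.3530 − 0.40323 = 6.94977 mm

6.95 mm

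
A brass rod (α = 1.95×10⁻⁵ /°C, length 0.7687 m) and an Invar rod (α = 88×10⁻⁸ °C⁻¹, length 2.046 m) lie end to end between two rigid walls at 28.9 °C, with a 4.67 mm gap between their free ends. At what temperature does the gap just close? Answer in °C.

T = 307 °C

Gap closes when ΔL₁ + ΔL₂ = 4.67 mm = 4.67×10⁻³ m
(α₁L₁ + α₂L₂)ΔT = g
α₁L₁ + α₂L₂ = 1.95×10⁻⁵×0.7687 + 88×10⁻⁸×2.046 = 1.679013×10⁻⁵ m/K
ΔT = 4.67×10⁻³ / 1.679013×10⁻⁵ = 278.14 K
T = 28.9 + 278.14 = 307.04 °C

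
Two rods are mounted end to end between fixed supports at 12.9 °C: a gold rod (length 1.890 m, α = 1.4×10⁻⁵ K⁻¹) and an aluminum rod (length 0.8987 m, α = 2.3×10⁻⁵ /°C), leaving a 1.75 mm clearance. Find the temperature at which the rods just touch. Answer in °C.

Gap closes when ΔL₁ + ΔL₂ = 1.75 mm = 1.75×10⁻³ m
(α₁L₁ + α₂L₂)ΔT = g
α₁L₁ + α₂L₂ = 1.4×10⁻⁵×1.890 + 2.3×10⁻⁵×0.8987 = 4.71301×10⁻⁵ m/K
ΔT = 1.75×10⁻³ / 4.71301×10⁻⁵ = 37.131 K
T = 12.9 + 37.131 = 50.031 °C

T = 50.0 °C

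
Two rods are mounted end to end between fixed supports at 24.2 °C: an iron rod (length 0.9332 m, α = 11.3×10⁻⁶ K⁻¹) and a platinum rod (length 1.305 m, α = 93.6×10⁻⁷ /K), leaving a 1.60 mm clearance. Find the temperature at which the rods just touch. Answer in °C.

α₁L₁ = 1.054516×10⁻⁵ m/K, α₂L₂ = 1.22148×10⁻⁵ m/K → total 2.275996×10⁻⁵ m/K
ΔT = g/(α₁L₁+α₂L₂) = 1.60×10⁻³ / 2.275996×10⁻⁵ = 70.299 K
T = 24.2 + 70.299 = 94.499 °C

T = 94.5 °C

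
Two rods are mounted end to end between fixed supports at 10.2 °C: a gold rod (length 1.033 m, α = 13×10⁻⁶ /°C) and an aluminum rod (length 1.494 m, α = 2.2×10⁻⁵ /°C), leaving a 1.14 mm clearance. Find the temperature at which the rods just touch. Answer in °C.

Gap closes when ΔL₁ + ΔL₂ = 1.14 mm = 1.14×10⁻³ m
(α₁L₁ + α₂L₂)ΔT = g
α₁L₁ + α₂L₂ = 13×10⁻⁶×1.033 + 2.2×10⁻⁵×1.494 = 4.6297×10⁻⁵ m/K
ΔT = 1.14×10⁻³ / 4.6297×10⁻⁵ = 24.624 K
T = 10.2 + 24.624 = 34.824 °C

T = 34.8 °C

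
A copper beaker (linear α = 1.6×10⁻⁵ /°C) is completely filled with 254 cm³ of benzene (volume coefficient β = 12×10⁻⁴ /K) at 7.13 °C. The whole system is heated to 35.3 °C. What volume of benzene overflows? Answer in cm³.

8.24 cm³

The beaker also expands: β_container ≈ 3α = 4.8×10⁻⁵ /K
Net overflow = V₀(β_liq − 3α_cont)ΔT
β − 3α = 1.20×10⁻³ − 4.8×10⁻⁵ = 1.152×10⁻³ /K; ΔT = 28.17 K
ΔV = 254 × 1.152×10⁻³ × 28.17 = 8.24 cm³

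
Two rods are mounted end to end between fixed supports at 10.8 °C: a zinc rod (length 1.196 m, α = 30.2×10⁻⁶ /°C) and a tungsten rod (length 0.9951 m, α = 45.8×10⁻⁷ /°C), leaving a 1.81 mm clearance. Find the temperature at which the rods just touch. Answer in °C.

T = 55.3 °C

α₁L₁ = 3.61192×10⁻⁵ m/K, α₂L₂ = 4.557558×10⁻⁶ m/K → total 4.0676758×10⁻⁵ m/K
ΔT = g/(α₁L₁+α₂L₂) = 1.81×10⁻³ / 4.0676758×10⁻⁵ = 44.497 K
T = 10.8 + 44.497 = 55.297 °C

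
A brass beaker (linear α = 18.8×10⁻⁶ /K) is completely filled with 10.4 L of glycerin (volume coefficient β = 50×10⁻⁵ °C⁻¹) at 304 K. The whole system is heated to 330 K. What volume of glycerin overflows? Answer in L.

0.120 L

The beaker also expands: β_container ≈ 3α = 5.64×10⁻⁵ /K
Net overflow = V₀(β_liq − 3α_cont)ΔT
β − 3α = 5.00×10⁻⁴ − 5.64×10⁻⁵ = 4.436×10⁻⁴ /K; ΔT = 26 K
ΔV = 10.4 × 4.436×10⁻⁴ × 26 = 0.120 L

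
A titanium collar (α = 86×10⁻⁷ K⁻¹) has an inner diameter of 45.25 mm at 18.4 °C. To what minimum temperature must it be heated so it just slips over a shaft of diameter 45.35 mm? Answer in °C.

T = 275 °C

Required Δd = 45.35 − 45.25 = 0.10 mm
Δd = αd₀ΔT ⇒ ΔT = Δd/(αd₀) = 0.10 / (86×10⁻⁷ × 45.25) = 256.97 K
T_min = 18.4 + 256.97 = 275.37 °C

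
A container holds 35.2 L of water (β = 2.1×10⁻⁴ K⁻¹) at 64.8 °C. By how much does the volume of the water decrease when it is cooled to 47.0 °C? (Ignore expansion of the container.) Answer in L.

|ΔT| = |47.0 − 64.8| = 17.8 K
ΔV = βV₀ΔT = (2.1×10⁻⁴)(35.2)(17.8) = 0.132 L

ΔV = 0.132 L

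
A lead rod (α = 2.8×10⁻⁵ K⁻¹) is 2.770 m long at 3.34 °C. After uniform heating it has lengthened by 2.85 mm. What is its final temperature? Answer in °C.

ΔL = αL₀ΔT ⇒ ΔT = ΔL / (αL₀)
ΔT = 2.85×10⁻³ m / (2.8×10⁻⁵ × 2.770 m) = 36.746 K
T = 3.34 + 36.746 = 40.086 °C

T = 40.1 °C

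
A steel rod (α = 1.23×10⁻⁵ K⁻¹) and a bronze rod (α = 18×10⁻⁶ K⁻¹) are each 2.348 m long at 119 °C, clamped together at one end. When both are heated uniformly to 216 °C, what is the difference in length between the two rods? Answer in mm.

1.30 mm

ΔT = 97 K
steel: ΔL = 1.23×10⁻⁵ × 2.348 m × 97 = 2.8014×10⁻³ m = 2.8014 mm
bronze: ΔL = 18×10⁻⁶ × 2.348 m × 97 = 4.0996×10⁻³ m = 4.0996 mm
difference = 4.0996 − 2.8014 = 1.2982 mm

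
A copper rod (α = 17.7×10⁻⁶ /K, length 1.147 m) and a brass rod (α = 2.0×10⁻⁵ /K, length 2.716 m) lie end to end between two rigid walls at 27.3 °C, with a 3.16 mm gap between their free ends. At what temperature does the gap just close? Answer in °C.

Gap closes when ΔL₁ + ΔL₂ = 3.16 mm = 3.16×10⁻³ m
(α₁L₁ + α₂L₂)ΔT = g
α₁L₁ + α₂L₂ = 17.7×10⁻⁶×1.147 + 2.0×10⁻⁵×2.716 = 7.46219×10⁻⁵ m/K
ΔT = 3.16×10⁻³ / 7.46219×10⁻⁵ = 42.347 K
T = 27.3 + 42.347 = 69.647 °C

T = 69.6 °C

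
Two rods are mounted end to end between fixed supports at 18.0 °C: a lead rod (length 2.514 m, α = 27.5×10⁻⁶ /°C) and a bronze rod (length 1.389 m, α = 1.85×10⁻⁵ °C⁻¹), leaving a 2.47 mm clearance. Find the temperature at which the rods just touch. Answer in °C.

Gap closes when ΔL₁ + ΔL₂ = 2.47 mm = 2.47×10⁻³ m
(α₁L₁ + α₂L₂)ΔT = g
α₁L₁ + α₂L₂ = 27.5×10⁻⁶×2.514 + 1.85×10⁻⁵×1.389 = 9.48315×10⁻⁵ m/K
ΔT = 2.47×10⁻³ / 9.48315×10⁻⁵ = 26.046 K
T = 18.0 + 26.046 = 44.046 °C

T = 44.0 °C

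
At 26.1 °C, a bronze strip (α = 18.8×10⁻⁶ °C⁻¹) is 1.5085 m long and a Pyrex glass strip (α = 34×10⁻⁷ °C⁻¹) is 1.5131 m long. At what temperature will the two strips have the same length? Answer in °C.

T = 224.2 °C

L₁(1 + α₁ΔT) = L₂(1 + α₂ΔT) ⇒ ΔT = (L₂ − L₁)/(α₁L₁ − α₂L₂)
L₂ − L₁ = 1.5131 − 1.5085 = 4.60×10⁻³ m
α₁L₁ − α₂L₂ = 18.8×10⁻⁶×1.5085 − 34×10⁻⁷×1.5131 = 2.321526×10⁻⁵ m/K
ΔT = 4.60×10⁻³ / 2.321526×10⁻⁵ = 198.146 K
T = 26.1 + 198.146 = 224.246 °C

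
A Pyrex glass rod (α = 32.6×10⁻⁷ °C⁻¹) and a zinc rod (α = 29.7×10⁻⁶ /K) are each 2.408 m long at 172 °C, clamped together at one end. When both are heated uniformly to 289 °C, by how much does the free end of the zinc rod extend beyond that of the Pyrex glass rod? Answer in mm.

7.45 mm

ΔT = 117 K
Pyrex glass: ΔL = 32.6×10⁻⁷ × 2.408 m × 117 = 9.1846×10⁻⁴ m = 0.91846 mm
zinc: ΔL = 29.7×10⁻⁶ × 2.408 m × 117 = 8.3676×10⁻³ m = 8.3676 mm
difference = 8.3676 − 0.91846 = 7.44914 mm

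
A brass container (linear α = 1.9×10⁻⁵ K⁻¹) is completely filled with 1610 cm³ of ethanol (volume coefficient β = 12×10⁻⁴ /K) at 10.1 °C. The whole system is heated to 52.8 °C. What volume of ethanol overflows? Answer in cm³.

78.6 cm³

The container also expands: β_container ≈ 3α = 5.7×10⁻⁵ /K
Net overflow = V₀(β_liq − 3α_cont)ΔT
β − 3α = 1.20×10⁻³ − 5.7×10⁻⁵ = 1.143×10⁻³ /K; ΔT = 42.7 K
ΔV = 1610 × 1.143×10⁻³ × 42.7 = 78.6 cm³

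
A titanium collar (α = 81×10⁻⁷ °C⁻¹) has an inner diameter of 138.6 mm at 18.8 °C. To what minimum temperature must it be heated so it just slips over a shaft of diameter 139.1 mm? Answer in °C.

Required Δd = 139.1 − 138.6 = 0.5 mm
Δd = αd₀ΔT ⇒ ΔT = Δd/(αd₀) = 0.5 / (81×10⁻⁷ × 138.6) = 445.37 K
T_min = 18.8 + 445.37 = 464.17 °C

T = 464 °C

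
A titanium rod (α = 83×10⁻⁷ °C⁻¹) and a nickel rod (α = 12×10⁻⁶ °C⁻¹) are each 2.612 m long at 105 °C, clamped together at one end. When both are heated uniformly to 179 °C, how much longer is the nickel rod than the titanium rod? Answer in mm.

ΔT = 74 K
titanium: ΔL = 83×10⁻⁷ × 2.612 m × 74 = 1.6043×10⁻³ m = 1.6043 mm
nickel: ΔL = 12×10⁻⁶ × 2.612 m × 74 = 2.3195×10⁻³ m = 2.3195 mm
difference = 2.3195 − 1.6043 = 0.7152 mm

0.715 mm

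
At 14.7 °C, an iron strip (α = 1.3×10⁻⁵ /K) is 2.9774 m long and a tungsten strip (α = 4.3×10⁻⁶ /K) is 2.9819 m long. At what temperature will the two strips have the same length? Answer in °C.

T = 188.6 °C

L₁(1 + α₁ΔT) = L₂(1 + α₂ΔT) ⇒ ΔT = (L₂ − L₁)/(α₁L₁ − α₂L₂)
L₂ − L₁ = 2.9819 − 2.9774 = 4.50×10⁻³ m
α₁L₁ − α₂L₂ = 1.3×10⁻⁵×2.9774 − 4.3×10⁻⁶×2.9819 = 2.588403×10⁻⁵ m/K
ΔT = 4.50×10⁻³ / 2.588403×10⁻⁵ = 173.852 K
T = 14.7 + 173.852 = 188.552 °C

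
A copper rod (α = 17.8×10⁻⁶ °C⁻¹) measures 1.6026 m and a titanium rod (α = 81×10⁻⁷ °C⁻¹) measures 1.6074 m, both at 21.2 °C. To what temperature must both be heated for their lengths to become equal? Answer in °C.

L₁(1 + α₁ΔT) = L₂(1 + α₂ΔT) ⇒ ΔT = (L₂ − L₁)/(α₁L₁ − α₂L₂)
L₂ − L₁ = 1.6074 − 1.6026 = 4.80×10⁻³ m
α₁L₁ − α₂L₂ = 17.8×10⁻⁶×1.6026 − 81×10⁻⁷×1.6074 = 1.550634×10⁻⁵ m/K
ΔT = 4.80×10⁻³ / 1.550634×10⁻⁵ = 309.551 K
T = 21.2 + 309.551 = 330.751 °C

T = 330.8 °C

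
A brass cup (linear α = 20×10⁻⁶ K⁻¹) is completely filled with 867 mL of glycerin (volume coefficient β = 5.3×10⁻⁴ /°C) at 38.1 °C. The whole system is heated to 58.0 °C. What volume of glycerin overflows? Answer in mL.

8.11 mL

The cup also expands: β_container ≈ 3α = 6.0×10⁻⁵ /K
Net overflow = V₀(β_liq − 3α_cont)ΔT
β − 3α = 5.30×10⁻⁴ − 6.0×10⁻⁵ = 4.70×10⁻⁴ /K; ΔT = 19.9 K
ΔV = 867 × 4.70×10⁻⁴ × 19.9 = 8.11 mL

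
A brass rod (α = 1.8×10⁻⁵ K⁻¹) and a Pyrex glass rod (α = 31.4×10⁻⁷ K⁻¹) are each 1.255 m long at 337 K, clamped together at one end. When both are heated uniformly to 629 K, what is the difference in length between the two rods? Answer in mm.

ΔT = 292 K
brass: ΔL = 1.8×10⁻⁵ × 1.255 m × 292 = 6.5963×10⁻³ m = 6.5963 mm
Pyrex glass: ΔL = 31.4×10⁻⁷ × 1.255 m × 292 = 1.1507×10⁻³ m = 1.1507 mm
difference = 6.5963 − 1.1507 = 5.4456 mm

5.45 mm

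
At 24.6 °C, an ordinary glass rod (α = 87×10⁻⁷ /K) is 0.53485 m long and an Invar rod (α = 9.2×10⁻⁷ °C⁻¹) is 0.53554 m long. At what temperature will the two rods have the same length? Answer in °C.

T = 190.4 °C

Equal length when α₁L₁ΔT − α₂L₂ΔT = L₂ − L₁ = 6.90×10⁻⁴ m
α₁L₁ = 4.653195×10⁻⁶, α₂L₂ = 4.926968×10⁻⁷ → Δ(αL) = 4.1604982×10⁻⁶ m/K
ΔT = 6.90×10⁻⁴ / 4.1604982×10⁻⁶ = 165.846 K, so T = 24.6 + 165.846 = 190.446 °C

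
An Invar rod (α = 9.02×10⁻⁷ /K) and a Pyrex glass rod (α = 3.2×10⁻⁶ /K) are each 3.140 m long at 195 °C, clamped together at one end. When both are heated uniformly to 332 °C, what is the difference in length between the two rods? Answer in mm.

0.989 mm

ΔT = 137 K
Invar: ΔL = 9.02×10⁻⁷ × 3.140 m × 137 = 3.8802×10⁻⁴ m = 0.38802 mm
Pyrex glass: ΔL = 3.2×10⁻⁶ × 3.140 m × 137 = 1.3766×10⁻³ m = 1.3766 mm
difference = 1.3766 − 0.38802 = 0.98858 mm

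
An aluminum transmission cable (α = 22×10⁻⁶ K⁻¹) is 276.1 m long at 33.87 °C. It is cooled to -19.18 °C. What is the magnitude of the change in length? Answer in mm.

ΔL = 322 mm

|ΔT| = |-19.18 − 33.87| = 53.05 K
ΔL = αL₀ΔT = (22×10⁻⁶)(276.1)(53.05) = 3.22×10⁻¹ m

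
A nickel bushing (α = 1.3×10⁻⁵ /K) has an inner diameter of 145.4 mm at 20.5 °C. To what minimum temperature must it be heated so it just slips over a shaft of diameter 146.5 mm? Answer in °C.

T = 602 °C

Required Δd = 146.5 − 145.4 = 1.1 mm
Δd = αd₀ΔT ⇒ ΔT = Δd/(αd₀) = 1.1 / (1.3×10⁻⁵ × 145.4) = 581.95 K
T_min = 20.5 + 581.95 = 602.45 °C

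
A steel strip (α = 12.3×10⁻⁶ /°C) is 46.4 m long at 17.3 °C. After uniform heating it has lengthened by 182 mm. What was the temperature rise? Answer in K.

ΔL = αL₀ΔT ⇒ ΔT = ΔL / (αL₀)
ΔT = 182×10⁻³ m / (12.3×10⁻⁶ × 46.4 m) = 318.90 K

ΔT = 319 K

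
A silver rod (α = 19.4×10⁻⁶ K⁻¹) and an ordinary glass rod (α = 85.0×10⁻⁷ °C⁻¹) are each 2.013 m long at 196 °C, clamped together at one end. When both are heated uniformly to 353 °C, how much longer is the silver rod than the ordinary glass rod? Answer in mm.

3.44 mm

ΔT = 157 K
silver: ΔL = 19.4×10⁻⁶ × 2.013 m × 157 = 6.1312×10⁻³ m = 6.1312 mm
ordinary glass: ΔL = 85.0×10⁻⁷ × 2.013 m × 157 = 2.6863×10⁻³ m = 2.6863 mm
difference = 6.1312 − 2.6863 = 3.4449 mm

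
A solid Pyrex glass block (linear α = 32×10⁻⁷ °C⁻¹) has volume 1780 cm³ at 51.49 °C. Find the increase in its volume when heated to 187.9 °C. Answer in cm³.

ΔV = 2.33 cm³

Isotropic solid: β ≈ 3α = 9.6×10⁻⁶ /K; ΔT = 136.41 K
ΔV = 3αV₀ΔT = 3(32×10⁻⁷)(1780)(136.41) = 2.33 cm³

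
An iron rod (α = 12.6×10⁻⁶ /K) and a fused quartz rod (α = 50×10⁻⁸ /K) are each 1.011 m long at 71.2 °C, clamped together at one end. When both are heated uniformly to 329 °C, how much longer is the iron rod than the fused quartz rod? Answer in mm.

3.15 mm

ΔT = 257.8 K
iron: ΔL = 12.6×10⁻⁶ × 1.011 m × 257.8 = 3.2840×10⁻³ m = 3.2840 mm
fused quartz: ΔL = 50×10⁻⁸ × 1.011 m × 257.8 = 1.3032×10⁻⁴ m = 0.13032 mm
difference = 3.2840 − 0.13032 = 3.15368 mm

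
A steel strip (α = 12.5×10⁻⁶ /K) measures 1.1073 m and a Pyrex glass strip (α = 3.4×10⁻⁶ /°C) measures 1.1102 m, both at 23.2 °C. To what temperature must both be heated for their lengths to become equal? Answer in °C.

T = 311.3 °C

L₁(1 + α₁ΔT) = L₂(1 + α₂ΔT) ⇒ ΔT = (L₂ − L₁)/(α₁L₁ − α₂L₂)
L₂ − L₁ = 1.1102 − 1.1073 = 2.90×10⁻³ m
α₁L₁ − α₂L₂ = 12.5×10⁻⁶×1.1073 − 3.4×10⁻⁶×1.1102 = 1.006657×10⁻⁵ m/K
ΔT = 2.90×10⁻³ / 1.006657×10⁻⁵ = 288.082 K
T = 23.2 + 288.082 = 311.282 °C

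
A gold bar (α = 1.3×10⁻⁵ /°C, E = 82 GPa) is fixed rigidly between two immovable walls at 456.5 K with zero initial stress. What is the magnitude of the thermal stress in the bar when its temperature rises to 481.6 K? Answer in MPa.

Fully constrained: the free strain ε = αΔT is blocked, so σ = Eε = EαΔT.
|ΔT| = 25.1 K
σ = 82.0×10⁹ × 1.3×10⁻⁵ × 25.1 = 2.68×10⁷ Pa

σ = 26.8 MPa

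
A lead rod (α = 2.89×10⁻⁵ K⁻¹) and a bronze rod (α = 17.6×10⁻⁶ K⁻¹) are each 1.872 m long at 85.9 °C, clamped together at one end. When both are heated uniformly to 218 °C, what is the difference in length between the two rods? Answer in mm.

2.79 mm

ΔT = 132.1 K
lead: ΔL = 2.89×10⁻⁵ × 1.872 m × 132.1 = 7.1467×10⁻³ m = 7.1467 mm
bronze: ΔL = 17.6×10⁻⁶ × 1.872 m × 132.1 = 4.3523×10⁻³ m = 4.3523 mm
difference = 7.1467 − 4.3523 = 2.7944 mm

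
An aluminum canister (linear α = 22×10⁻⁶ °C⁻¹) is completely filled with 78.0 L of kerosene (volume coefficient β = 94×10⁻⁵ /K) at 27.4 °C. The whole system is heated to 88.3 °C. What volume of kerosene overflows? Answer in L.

The canister also expands: β_container ≈ 3α = 6.6×10⁻⁵ /K
Net overflow = V₀(β_liq − 3α_cont)ΔT
β − 3α = 9.40×10⁻⁴ − 6.6×10⁻⁵ = 8.74×10⁻⁴ /K; ΔT = 60.9 K
ΔV = 78.0 × 8.74×10⁻⁴ × 60.9 = 4.15 L

4.15 L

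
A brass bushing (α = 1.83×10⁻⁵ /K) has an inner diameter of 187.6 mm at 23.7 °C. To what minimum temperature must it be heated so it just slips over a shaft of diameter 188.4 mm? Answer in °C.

T = 257 °C

Required Δd = 188.4 − 187.6 = 0.8 mm
Δd = αd₀ΔT ⇒ ΔT = Δd/(αd₀) = 0.8 / (1.83×10⁻⁵ × 187.6) = 233.03 K
T_min = 23.7 + 233.03 = 256.73 °C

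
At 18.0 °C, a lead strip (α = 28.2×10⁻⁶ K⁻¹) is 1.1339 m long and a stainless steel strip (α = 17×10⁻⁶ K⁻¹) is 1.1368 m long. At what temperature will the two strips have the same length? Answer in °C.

L₁(1 + α₁ΔT) = L₂(1 + α₂ΔT) ⇒ ΔT = (L₂ − L₁)/(α₁L₁ − α₂L₂)
L₂ − L₁ = 1.1368 − 1.1339 = 2.90×10⁻³ m
α₁L₁ − α₂L₂ = 28.2×10⁻⁶×1.1339 − 17×10⁻⁶×1.1368 = 1.265038×10⁻⁵ m/K
ΔT = 2.90×10⁻³ / 1.265038×10⁻⁵ = 229.242 K
T = 18.0 + 229.242 = 247.242 °C

T = 247.2 °C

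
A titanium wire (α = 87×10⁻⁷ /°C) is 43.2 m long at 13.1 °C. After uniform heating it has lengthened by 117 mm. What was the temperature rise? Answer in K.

ΔT = 311 K

ΔL = αL₀ΔT ⇒ ΔT = ΔL / (αL₀)
ΔT = 117×10⁻³ m / (87×10⁻⁷ × 43.2 m) = 311.30 K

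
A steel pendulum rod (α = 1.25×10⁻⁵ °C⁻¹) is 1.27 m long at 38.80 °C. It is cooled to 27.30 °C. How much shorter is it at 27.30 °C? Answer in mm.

ΔL = 0.183 mm

|ΔT| = |27.30 − 38.80| = 11.50 K
ΔL = αL₀ΔT = (1.25×10⁻⁵)(1.27)(11.50) = 1.83×10⁻⁴ m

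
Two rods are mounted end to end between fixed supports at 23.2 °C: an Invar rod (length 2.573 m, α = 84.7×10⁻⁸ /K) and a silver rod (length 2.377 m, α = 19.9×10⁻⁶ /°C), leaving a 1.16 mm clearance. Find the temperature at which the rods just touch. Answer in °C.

T = 46.6 °C

α₁L₁ = 2.179331×10⁻⁶ m/K, α₂L₂ = 4.73023×10⁻⁵ m/K → total 4.9481631×10⁻⁵ m/K
ΔT = g/(α₁L₁+α₂L₂) = 1.16×10⁻³ / 4.9481631×10⁻⁵ = 23.443 K
T = 23.2 + 23.443 = 46.643 °C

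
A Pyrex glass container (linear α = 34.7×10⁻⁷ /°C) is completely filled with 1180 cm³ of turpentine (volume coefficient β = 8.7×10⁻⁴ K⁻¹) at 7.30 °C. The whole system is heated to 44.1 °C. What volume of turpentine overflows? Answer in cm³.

The container also expands: β_container ≈ 3α = 1.041×10⁻⁵ /K
Net overflow = V₀(β_liq − 3α_cont)ΔT
β − 3α = 8.70×10⁻⁴ − 1.041×10⁻⁵ = 8.5959×10⁻⁴ /K; ΔT = 36.80 K
ΔV = 1180 × 8.5959×10⁻⁴ × 36.80 = 37.3 cm³

37.3 cm³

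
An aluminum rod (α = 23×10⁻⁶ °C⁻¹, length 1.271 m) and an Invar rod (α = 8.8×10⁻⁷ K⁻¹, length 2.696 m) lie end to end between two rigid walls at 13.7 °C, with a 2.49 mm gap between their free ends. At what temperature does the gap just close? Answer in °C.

α₁L₁ = 2.9233×10⁻⁵ m/K, α₂L₂ = 2.37248×10⁻⁶ m/K → total 3.160548×10⁻⁵ m/K
ΔT = g/(α₁L₁+α₂L₂) = 2.49×10⁻³ / 3.160548×10⁻⁵ = 78.784 K
T = 13.7 + 78.784 = 92.484 °C

T = 92.5 °C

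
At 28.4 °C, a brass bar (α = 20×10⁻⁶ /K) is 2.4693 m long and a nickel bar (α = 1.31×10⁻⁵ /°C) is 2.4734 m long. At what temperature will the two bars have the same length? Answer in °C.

L₁(1 + α₁ΔT) = L₂(1 + α₂ΔT) ⇒ ΔT = (L₂ − L₁)/(α₁L₁ − α₂L₂)
L₂ − L₁ = 2.4734 − 2.4693 = 4.10×10⁻³ m
α₁L₁ − α₂L₂ = 20×10⁻⁶×2.4693 − 1.31×10⁻⁵×2.4734 = 1.698446×10⁻⁵ m/K
ΔT = 4.10×10⁻³ / 1.698446×10⁻⁵ = 241.397 K
T = 28.4 + 241.397 = 269.797 °C

T = 269.8 °C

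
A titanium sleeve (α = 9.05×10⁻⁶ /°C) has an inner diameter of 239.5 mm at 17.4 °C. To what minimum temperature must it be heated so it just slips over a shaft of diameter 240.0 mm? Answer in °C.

Required Δd = 240.0 − 239.5 = 0.5 mm
Δd = αd₀ΔT ⇒ ΔT = Δd/(αd₀) = 0.5 / (9.05×10⁻⁶ × 239.5) = 230.68 K
T_min = 17.4 + 230.68 = 248.08 °C

T = 248 °C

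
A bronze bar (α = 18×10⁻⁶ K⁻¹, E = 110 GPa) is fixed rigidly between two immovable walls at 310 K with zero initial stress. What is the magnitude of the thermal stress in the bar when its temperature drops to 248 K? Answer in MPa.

Fully constrained: the free strain ε = αΔT is blocked, so σ = Eε = EαΔT.
|ΔT| = 62 K
σ = 110×10⁹ × 18×10⁻⁶ × 62 = 1.23×10⁸ Pa

σ = 123 MPa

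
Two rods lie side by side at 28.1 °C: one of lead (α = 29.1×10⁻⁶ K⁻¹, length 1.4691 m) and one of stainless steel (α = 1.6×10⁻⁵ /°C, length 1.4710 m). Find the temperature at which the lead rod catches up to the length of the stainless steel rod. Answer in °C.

L₁(1 + α₁ΔT) = L₂(1 + α₂ΔT) ⇒ ΔT = (L₂ − L₁)/(α₁L₁ − α₂L₂)
L₂ − L₁ = 1.4710 − 1.4691 = 1.90×10⁻³ m
α₁L₁ − α₂L₂ = 29.1×10⁻⁶×1.4691 − 1.6×10⁻⁵×1.4710 = 1.921481×10⁻⁵ m/K
ΔT = 1.90×10⁻³ / 1.921481×10⁻⁵ = 98.882 K
T = 28.1 + 98.882 = 126.982 °C

T = 127.0 °C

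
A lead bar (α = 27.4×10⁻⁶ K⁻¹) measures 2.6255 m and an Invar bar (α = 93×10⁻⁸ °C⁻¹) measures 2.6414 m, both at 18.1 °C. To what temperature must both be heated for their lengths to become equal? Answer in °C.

T = 246.9 °C

L₁(1 + α₁ΔT) = L₂(1 + α₂ΔT) ⇒ ΔT = (L₂ − L₁)/(α₁L₁ − α₂L₂)
L₂ − L₁ = 2.6414 − 2.6255 = 1.59×10⁻² m
α₁L₁ − α₂L₂ = 27.4×10⁻⁶×2.6255 − 93×10⁻⁸×2.6414 = 6.9482198×10⁻⁵ m/K
ΔT = 1.59×10⁻² / 6.9482198×10⁻⁵ = 228.836 K
T = 18.1 + 228.836 = 246.936 °C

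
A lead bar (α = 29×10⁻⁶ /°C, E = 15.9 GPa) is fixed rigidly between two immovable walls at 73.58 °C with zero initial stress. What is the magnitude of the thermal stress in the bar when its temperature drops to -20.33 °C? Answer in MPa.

σ = 43.3 MPa

Fully constrained: the free strain ε = αΔT is blocked, so σ = Eε = EαΔT.
|ΔT| = 93.91 K
σ = 15.9×10⁹ × 29×10⁻⁶ × 93.91 = 4.33×10⁷ Pa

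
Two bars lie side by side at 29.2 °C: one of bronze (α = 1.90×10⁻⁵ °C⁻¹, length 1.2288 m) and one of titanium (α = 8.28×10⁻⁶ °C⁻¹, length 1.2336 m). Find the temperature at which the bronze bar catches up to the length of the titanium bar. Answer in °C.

T = 394.7 °C

L₁(1 + α₁ΔT) = L₂(1 + α₂ΔT) ⇒ ΔT = (L₂ − L₁)/(α₁L₁ − α₂L₂)
L₂ − L₁ = 1.2336 − 1.2288 = 4.80×10⁻³ m
α₁L₁ − α₂L₂ = 1.90×10⁻⁵×1.2288 − 8.28×10⁻⁶×1.2336 = 1.3132992×10⁻⁵ m/K
ΔT = 4.80×10⁻³ / 1.3132992×10⁻⁵ = 365.492 K
T = 29.2 + 365.492 = 394.692 °C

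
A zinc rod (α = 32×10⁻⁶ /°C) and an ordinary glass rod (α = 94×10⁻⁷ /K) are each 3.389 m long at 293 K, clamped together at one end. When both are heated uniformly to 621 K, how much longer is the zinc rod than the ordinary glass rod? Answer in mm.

25.1 mm

ΔT = 328 K
zinc: ΔL = 32×10⁻⁶ × 3.389 m × 328 = 3.5571×10⁻² m = 35.571 mm
ordinary glass: ΔL = 94×10⁻⁷ × 3.389 m × 328 = 1.0449×10⁻² m = 10.449 mm
difference = 35.571 − 10.449 = 25.122 mm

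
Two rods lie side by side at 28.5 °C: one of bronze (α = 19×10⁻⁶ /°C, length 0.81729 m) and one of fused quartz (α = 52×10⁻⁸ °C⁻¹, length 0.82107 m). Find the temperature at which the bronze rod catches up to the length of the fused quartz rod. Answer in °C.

L₁(1 + α₁ΔT) = L₂(1 + α₂ΔT) ⇒ ΔT = (L₂ − L₁)/(α₁L₁ − α₂L₂)
L₂ − L₁ = 0.82107 − 0.81729 = 3.78×10⁻³ m
α₁L₁ − α₂L₂ = 19×10⁻⁶×0.81729 − 52×10⁻⁸×0.82107 = 1.51015536×10⁻⁵ m/K
ΔT = 3.78×10⁻³ / 1.51015536×10⁻⁵ = 250.305 K
T = 28.5 + 250.305 = 278.805 °C

T = 278.8 °C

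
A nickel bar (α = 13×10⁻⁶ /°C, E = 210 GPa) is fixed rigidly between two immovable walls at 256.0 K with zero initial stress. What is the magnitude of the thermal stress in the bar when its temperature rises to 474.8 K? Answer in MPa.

σ = 597 MPa

Fully constrained: the free strain ε = αΔT is blocked, so σ = Eε = EαΔT.
|ΔT| = 218.8 K
σ = 210×10⁹ × 13×10⁻⁶ × 218.8 = 5.97×10⁸ Pa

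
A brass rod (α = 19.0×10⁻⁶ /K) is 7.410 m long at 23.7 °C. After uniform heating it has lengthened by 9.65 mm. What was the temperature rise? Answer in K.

ΔL = αL₀ΔT ⇒ ΔT = ΔL / (αL₀)
ΔT = 9.65×10⁻³ m / (19.0×10⁻⁶ × 7.410 m) = 68.542 K

ΔT = 68.5 K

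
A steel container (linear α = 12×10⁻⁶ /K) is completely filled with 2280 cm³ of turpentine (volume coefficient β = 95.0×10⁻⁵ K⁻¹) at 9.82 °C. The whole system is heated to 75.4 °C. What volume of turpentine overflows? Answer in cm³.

137 cm³

The container also expands: β_container ≈ 3α = 3.6×10⁻⁵ /K
Net overflow = V₀(β_liq − 3α_cont)ΔT
β − 3α = 9.50×10⁻⁴ − 3.6×10⁻⁵ = 9.14×10⁻⁴ /K; ΔT = 65.58 K
ΔV = 2280 × 9.14×10⁻⁴ × 65.58 = 137 cm³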